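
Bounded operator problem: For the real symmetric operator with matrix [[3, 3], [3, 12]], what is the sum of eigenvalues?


For a self-adjoint (symmetric) matrix, the eigenvalues are real.
The sum of eigenvalues equals the trace of the matrix.
trace = 3 + 12 = 15

15


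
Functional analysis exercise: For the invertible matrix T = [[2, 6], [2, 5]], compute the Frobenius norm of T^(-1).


det(T) = 2*5 - 6*2 = -2
T^(-1) = (1/-2) * [[5, -6], [-2, 2]] = [[-2.5000, 3.0000], [1.0000, -1.0000]]
||T^(-1)||_F^2 = (-2.5000)^2 + 3.0000^2 + 1.0000^2 + (-1.0000)^2 = 17.2500
||T^(-1)||_F = sqrt(17.2500) = 4.1533

4.1533


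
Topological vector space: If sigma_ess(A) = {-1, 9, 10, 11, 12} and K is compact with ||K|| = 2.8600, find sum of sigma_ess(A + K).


By Weyl's theorem, the essential spectrum is invariant under compact perturbations.
sigma_ess(A + K) = sigma_ess(A) = {-1, 9, 10, 11, 12}
Sum = -1 + 9 + 10 + 11 + 12 = 41

41


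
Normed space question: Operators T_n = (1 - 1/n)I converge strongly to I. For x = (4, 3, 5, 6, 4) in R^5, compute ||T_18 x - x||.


T_18 x - x = (1 - 1/18)x - x = -x/18
||x|| = sqrt(102) = 10.0995
||T_18 x - x|| = ||x||/18 = 10.0995/18 = 0.5611

0.5611


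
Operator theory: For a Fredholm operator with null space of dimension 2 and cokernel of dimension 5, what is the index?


The Fredholm index is defined as ind(T) = dim(ker T) - dim(coker T)
= 2 - 5
= -3

-3


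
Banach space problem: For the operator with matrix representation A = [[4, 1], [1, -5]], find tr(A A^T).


trace(A * A^T) = sum of squares of all entries
= 4^2 + 1^2 + 1^2 + (-5)^2
= 16 + 1 + 1 + 25
= 43

43


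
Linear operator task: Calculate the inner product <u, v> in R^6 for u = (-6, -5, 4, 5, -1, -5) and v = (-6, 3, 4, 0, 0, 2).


Computing the standard inner product <u, v> = sum u_i * v_i
= -6*-6 + -5*3 + 4*4 + 5*0 + -1*0 + -5*2
= 36 + -15 + 16 + 0 + 0 + -10
= 27

27


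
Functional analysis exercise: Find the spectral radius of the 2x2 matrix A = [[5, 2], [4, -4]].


For a 2x2 matrix, eigenvalues satisfy lambda^2 - (trace)*lambda + det = 0
trace = 5 + -4 = 1
det = 5*-4 - 2*4 = -28
discriminant = 1^2 - 4*(-28) = 113
spectral radius = max |eigenvalue| = 5.8151

5.8151


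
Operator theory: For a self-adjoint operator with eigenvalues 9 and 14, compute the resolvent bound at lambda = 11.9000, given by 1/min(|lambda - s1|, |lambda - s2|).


dist(11.9000, {9, 14}) = min(|11.9000 - 9|, |11.9000 - 14|)
= min(2.9000, 2.1000) = 2.1000
Resolvent bound = 1/2.1000 = 0.4762

0.4762


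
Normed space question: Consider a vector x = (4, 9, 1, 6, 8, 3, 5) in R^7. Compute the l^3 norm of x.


The l^3 norm = (sum |x_i|^3)^(1/3)
Sum of 3th powers = 64 + 729 + 1 + 216 + 512 + 27 + 125 = 1674
||x||_3 = (1674)^(1/3) = 11.8737

11.8737


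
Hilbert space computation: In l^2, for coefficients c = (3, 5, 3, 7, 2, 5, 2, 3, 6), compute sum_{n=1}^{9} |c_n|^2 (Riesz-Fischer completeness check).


sum |c_n|^2 = 3^2 + 5^2 + 3^2 + 7^2 + 2^2 + 5^2 + 2^2 + 3^2 + 6^2
= 9 + 25 + 9 + 49 + 4 + 25 + 4 + 9 + 36
= 170

170


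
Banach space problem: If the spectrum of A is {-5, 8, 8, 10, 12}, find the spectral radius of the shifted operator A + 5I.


Spectrum of A + 5I = {0, 13, 13, 15, 17}
Spectral radius = max |lambda| over the shifted spectrum
= max(0, 13, 13, 15, 17) = 17

17


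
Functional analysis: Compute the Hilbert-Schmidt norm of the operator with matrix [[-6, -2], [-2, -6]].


The Hilbert-Schmidt norm is sqrt(sum of squares of all entries).
Sum of squares = (-6)^2 + (-2)^2 + (-2)^2 + (-6)^2
= 36 + 4 + 4 + 36 = 80
||T||_HS = sqrt(80) = 8.9443

8.9443


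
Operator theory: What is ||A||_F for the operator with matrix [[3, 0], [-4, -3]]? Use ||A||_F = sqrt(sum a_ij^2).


||A||_F^2 = sum a_ij^2
= 3^2 + 0^2 + (-4)^2 + (-3)^2
= 9 + 0 + 16 + 9 = 34
||A||_F = sqrt(34) = 5.8310

5.8310


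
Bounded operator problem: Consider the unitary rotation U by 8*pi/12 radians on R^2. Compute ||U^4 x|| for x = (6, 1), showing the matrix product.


U is a rotation by theta = 8*pi/12
U^4 = rotation by 4*theta = 32*pi/12 = 8*pi/12 (mod 2*pi)
cos(8*pi/12) = -0.5000, sin(8*pi/12) = 0.8660
U^4 x = (-0.5000 * 6 - 0.8660 * 1, 0.8660 * 6 + -0.5000 * 1)
= (-3.8660, 4.6962)
||U^4 x|| = sqrt((-3.8660)^2 + 4.6962^2) = sqrt(37.0000) = 6.0828

6.0828


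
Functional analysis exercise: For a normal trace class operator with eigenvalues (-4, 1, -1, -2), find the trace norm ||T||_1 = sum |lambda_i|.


For a normal operator, singular values equal |eigenvalues|.
Trace norm = sum |lambda_i| = 4 + 1 + 1 + 2
= 8

8


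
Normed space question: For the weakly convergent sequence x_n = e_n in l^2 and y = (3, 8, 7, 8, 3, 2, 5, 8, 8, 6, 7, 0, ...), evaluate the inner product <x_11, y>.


x_11 = e_11 is the standard basis vector with 1 in position 11.
<x_11, y> = y_11 = 7
As n -> infinity, <x_n, y> -> 0, confirming weak convergence of (x_n) to 0.

7


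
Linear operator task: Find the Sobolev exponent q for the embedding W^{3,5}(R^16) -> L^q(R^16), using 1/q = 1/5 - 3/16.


Using the Sobolev embedding formula: 1/q = 1/p - k/n
1/q = 1/5 - 3/16 = 1/80
q = 1/(1/80) = 80

80.0000


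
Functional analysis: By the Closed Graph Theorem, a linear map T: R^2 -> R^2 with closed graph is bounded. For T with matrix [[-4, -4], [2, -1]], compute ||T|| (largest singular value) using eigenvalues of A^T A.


A^T A = [[20, 14], [14, 17]]
trace(A^T A) = 37, det(A^T A) = 144
discriminant = 37^2 - 4*144 = 793
Largest eigenvalue of A^T A = (trace + sqrt(disc))/2 = 32.5801
||T|| = sqrt(32.5801) = 5.7079

5.7079


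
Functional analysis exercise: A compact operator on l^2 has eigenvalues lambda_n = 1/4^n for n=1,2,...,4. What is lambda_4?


The eigenvalue formula gives lambda_4 = 1/4^4
= 1/256
= 0.0039

0.0039


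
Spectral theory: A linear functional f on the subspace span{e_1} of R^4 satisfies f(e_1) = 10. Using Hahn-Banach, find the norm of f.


The norm of f is given by ||f|| = sup_{||x||=1} |f(x)|.
On span{e_1}, ||e_1|| = 1, so ||f|| = |f(e_1)| / ||e_1||
= |10| / 1 = 10.0000

10.0000


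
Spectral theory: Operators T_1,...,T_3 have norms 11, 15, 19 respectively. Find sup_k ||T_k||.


By the Uniform Boundedness Principle, the supremum of norms is finite.
sup_k ||T_k|| = max(11, 15, 19) = 19

19


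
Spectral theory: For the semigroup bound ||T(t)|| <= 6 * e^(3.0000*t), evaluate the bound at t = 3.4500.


||T(3.4500)|| <= 6 * exp(3.0000 * 3.4500)
= 6 * exp(10.3500)
= 6 * 31257.0428
= 187542.2569

187542.2569


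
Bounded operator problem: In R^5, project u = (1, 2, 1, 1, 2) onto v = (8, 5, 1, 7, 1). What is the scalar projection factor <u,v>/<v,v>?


Computing <u,v> = 1*8 + 2*5 + 1*1 + 1*7 + 2*1 = 28
Computing <v,v> = 8^2 + 5^2 + 1^2 + 7^2 + 1^2 = 140
Projection coefficient = 28/140 = 0.2000

0.2000


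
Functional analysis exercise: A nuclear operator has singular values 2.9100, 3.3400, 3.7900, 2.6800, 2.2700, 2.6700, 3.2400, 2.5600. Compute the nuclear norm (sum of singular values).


The nuclear norm is the sum of all singular values.
||T||_1 = 2.9100 + 3.3400 + 3.7900 + 2.6800 + 2.2700 + 2.6700 + 3.2400 + 2.5600
= 23.4600

23.4600


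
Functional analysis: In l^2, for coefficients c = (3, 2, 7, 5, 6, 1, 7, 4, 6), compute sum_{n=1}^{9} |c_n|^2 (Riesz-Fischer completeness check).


sum |c_n|^2 = 3^2 + 2^2 + 7^2 + 5^2 + 6^2 + 1^2 + 7^2 + 4^2 + 6^2
= 9 + 4 + 49 + 25 + 36 + 1 + 49 + 16 + 36
= 225

225


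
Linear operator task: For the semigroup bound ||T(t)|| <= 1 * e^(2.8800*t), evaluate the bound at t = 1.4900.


||T(1.4900)|| <= 1 * exp(2.8800 * 1.4900)
= 1 * exp(4.2912)
= 1 * 73.0541
= 73.0541

73.0541


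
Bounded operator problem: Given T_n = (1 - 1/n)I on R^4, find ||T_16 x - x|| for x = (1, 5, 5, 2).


T_16 x - x = (1 - 1/16)x - x = -x/16
||x|| = sqrt(55) = 7.4162
||T_16 x - x|| = ||x||/16 = 7.4162/16 = 0.4635

0.4635


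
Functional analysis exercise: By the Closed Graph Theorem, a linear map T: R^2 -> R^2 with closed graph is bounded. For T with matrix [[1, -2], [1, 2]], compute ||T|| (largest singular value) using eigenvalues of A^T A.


A^T A = [[2, 0], [0, 8]]
trace(A^T A) = 10, det(A^T A) = 16
discriminant = 10^2 - 4*16 = 36
Largest eigenvalue of A^T A = (trace + sqrt(disc))/2 = 8.0000
||T|| = sqrt(8.0000) = 2.8284

2.8284


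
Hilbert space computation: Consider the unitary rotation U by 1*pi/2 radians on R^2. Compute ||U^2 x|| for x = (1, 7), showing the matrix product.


U is a rotation by theta = 1*pi/2
U^2 = rotation by 2*theta = 2*pi/2
cos(2*pi/2) = -1.0000, sin(2*pi/2) = 0.0000
U^2 x = (-1.0000 * 1 - 0.0000 * 7, 0.0000 * 1 + -1.0000 * 7)
= (-1.0000, -7.0000)
||U^2 x|| = sqrt((-1.0000)^2 + (-7.0000)^2) = sqrt(50.0000) = 7.0711

7.0711


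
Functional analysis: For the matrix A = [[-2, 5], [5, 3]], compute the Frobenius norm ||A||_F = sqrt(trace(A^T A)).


||A||_F^2 = sum a_ij^2
= (-2)^2 + 5^2 + 5^2 + 3^2
= 4 + 25 + 25 + 9 = 63
||A||_F = sqrt(63) = 7.9373

7.9373


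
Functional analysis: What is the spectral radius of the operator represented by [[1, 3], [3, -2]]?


For a 2x2 matrix, eigenvalues satisfy lambda^2 - (trace)*lambda + det = 0
trace = 1 + -2 = -1
det = 1*-2 - 3*3 = -11
discriminant = (-1)^2 - 4*(-11) = 45
spectral radius = max |eigenvalue| = 3.8541

3.8541


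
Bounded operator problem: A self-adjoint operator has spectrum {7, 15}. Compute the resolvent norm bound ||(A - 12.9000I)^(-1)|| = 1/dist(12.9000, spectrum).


dist(12.9000, {7, 15}) = min(|12.9000 - 7|, |12.9000 - 15|)
= min(5.9000, 2.1000) = 2.1000
Resolvent bound = 1/2.1000 = 0.4762

0.4762


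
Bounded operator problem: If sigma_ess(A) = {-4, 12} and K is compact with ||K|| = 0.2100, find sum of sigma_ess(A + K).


By Weyl's theorem, the essential spectrum is invariant under compact perturbations.
sigma_ess(A + K) = sigma_ess(A) = {-4, 12}
Sum = -4 + 12 = 8

8


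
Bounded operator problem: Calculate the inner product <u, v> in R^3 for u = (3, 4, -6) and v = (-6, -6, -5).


Computing the standard inner product <u, v> = sum u_i * v_i
= 3*-6 + 4*-6 + -6*-5
= -18 + -24 + 30
= -12

-12


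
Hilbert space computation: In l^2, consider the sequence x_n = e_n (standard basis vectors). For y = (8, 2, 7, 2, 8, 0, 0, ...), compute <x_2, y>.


x_2 = e_2 is the standard basis vector with 1 in position 2.
<x_2, y> = y_2 = 2
As n -> infinity, <x_n, y> -> 0, confirming weak convergence of (x_n) to 0.

2


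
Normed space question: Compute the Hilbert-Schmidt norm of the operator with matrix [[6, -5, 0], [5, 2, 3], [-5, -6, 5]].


The Hilbert-Schmidt norm is sqrt(sum of squares of all entries).
Sum of squares = 6^2 + (-5)^2 + 0^2 + 5^2 + 2^2 + 3^2 + (-5)^2 + (-6)^2 + 5^2
= 36 + 25 + 0 + 25 + 4 + 9 + 25 + 36 + 25 = 185
||T||_HS = sqrt(185) = 13.6015

13.6015


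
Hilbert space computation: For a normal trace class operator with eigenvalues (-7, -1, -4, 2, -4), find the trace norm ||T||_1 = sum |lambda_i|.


For a normal operator, singular values equal |eigenvalues|.
Trace norm = sum |lambda_i| = 7 + 1 + 4 + 2 + 4
= 18

18


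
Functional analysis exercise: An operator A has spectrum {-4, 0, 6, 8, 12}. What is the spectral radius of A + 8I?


Spectrum of A + 8I = {4, 8, 14, 16, 20}
Spectral radius = max |lambda| over the shifted spectrum
= max(4, 8, 14, 16, 20) = 20

20


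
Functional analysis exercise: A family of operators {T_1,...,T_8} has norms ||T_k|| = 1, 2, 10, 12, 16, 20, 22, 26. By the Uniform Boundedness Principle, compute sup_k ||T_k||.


By the Uniform Boundedness Principle, the supremum of norms is finite.
sup_k ||T_k|| = max(1, 2, 10, 12, 16, 20, 22, 26) = 26

26


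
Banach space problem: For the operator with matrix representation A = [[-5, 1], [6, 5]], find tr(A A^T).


trace(A * A^T) = sum of squares of all entries
= (-5)^2 + 1^2 + 6^2 + 5^2
= 25 + 1 + 36 + 25
= 87

87


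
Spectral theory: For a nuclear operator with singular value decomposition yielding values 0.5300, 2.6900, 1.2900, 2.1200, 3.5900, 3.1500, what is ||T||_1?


The nuclear norm is the sum of all singular values.
||T||_1 = 0.5300 + 2.6900 + 1.2900 + 2.1200 + 3.5900 + 3.1500
= 13.3700

13.3700


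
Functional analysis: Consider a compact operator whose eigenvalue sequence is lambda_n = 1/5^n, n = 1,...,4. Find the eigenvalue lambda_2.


The eigenvalue formula gives lambda_2 = 1/5^2
= 1/25
= 0.0400

0.0400


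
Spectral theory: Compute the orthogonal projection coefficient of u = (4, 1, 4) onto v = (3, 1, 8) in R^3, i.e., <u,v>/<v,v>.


Computing <u,v> = 4*3 + 1*1 + 4*8 = 45
Computing <v,v> = 3^2 + 1^2 + 8^2 = 74
Projection coefficient = 45/74 = 0.6081

0.6081


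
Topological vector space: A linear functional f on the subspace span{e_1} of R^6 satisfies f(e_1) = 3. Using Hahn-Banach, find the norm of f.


The norm of f is given by ||f|| = sup_{||x||=1} |f(x)|.
On span{e_1}, ||e_1|| = 1, so ||f|| = |f(e_1)| / ||e_1||
= |3| / 1 = 3.0000

3.0000


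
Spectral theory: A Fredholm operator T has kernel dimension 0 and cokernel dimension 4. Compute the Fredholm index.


The Fredholm index is defined as ind(T) = dim(ker T) - dim(coker T)
= 0 - 4
= -4

-4


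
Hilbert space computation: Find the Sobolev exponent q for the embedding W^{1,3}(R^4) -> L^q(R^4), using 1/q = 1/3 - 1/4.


Using the Sobolev embedding formula: 1/q = 1/p - k/n
1/q = 1/3 - 1/4 = 1/12
q = 1/(1/12) = 12

12.0000


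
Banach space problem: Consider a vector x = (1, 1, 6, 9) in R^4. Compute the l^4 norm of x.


The l^4 norm = (sum |x_i|^4)^(1/4)
Sum of 4th powers = 1 + 1 + 1296 + 6561 = 7859
||x||_4 = (7859)^(1/4) = 9.4155

9.4155


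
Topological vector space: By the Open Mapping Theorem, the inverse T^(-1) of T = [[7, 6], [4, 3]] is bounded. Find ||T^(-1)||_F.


det(T) = 7*3 - 6*4 = -3
T^(-1) = (1/-3) * [[3, -6], [-4, 7]] = [[-1.0000, 2.0000], [1.3333, -2.3333]]
||T^(-1)||_F^2 = (-1.0000)^2 + 2.0000^2 + 1.3333^2 + (-2.3333)^2 = 12.2222
||T^(-1)||_F = sqrt(12.2222) = 3.4960

3.4960


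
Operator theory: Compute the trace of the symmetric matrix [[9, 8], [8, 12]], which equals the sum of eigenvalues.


For a self-adjoint (symmetric) matrix, the eigenvalues are real.
The sum of eigenvalues equals the trace of the matrix.
trace = 9 + 12 = 21

21


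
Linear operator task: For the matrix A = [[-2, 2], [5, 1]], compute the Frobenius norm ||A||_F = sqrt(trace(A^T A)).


||A||_F^2 = sum a_ij^2
= (-2)^2 + 2^2 + 5^2 + 1^2
= 4 + 4 + 25 + 1 = 34
||A||_F = sqrt(34) = 5.8310

5.8310


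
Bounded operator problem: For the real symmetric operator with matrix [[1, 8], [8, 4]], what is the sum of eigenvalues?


For a self-adjoint (symmetric) matrix, the eigenvalues are real.
The sum of eigenvalues equals the trace of the matrix.
trace = 1 + 4 = 5

5


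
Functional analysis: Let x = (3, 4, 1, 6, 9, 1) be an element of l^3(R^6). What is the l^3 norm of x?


The l^3 norm = (sum |x_i|^3)^(1/3)
Sum of 3th powers = 27 + 64 + 1 + 216 + 729 + 1 = 1038
||x||_3 = (1038)^(1/3) = 10.1251

10.1251


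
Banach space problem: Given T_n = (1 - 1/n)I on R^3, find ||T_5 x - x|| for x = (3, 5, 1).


T_5 x - x = (1 - 1/5)x - x = -x/5
||x|| = sqrt(35) = 5.9161
||T_5 x - x|| = ||x||/5 = 5.9161/5 = 1.1832

1.1832


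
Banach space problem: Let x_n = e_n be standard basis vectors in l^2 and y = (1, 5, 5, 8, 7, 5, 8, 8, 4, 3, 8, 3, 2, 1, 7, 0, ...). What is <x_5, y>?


x_5 = e_5 is the standard basis vector with 1 in position 5.
<x_5, y> = y_5 = 7
As n -> infinity, <x_n, y> -> 0, confirming weak convergence of (x_n) to 0.

7


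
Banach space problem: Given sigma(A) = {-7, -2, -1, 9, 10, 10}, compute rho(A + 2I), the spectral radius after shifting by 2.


Spectrum of A + 2I = {-5, 0, 1, 11, 12, 12}
Spectral radius = max |lambda| over the shifted spectrum
= max(5, 0, 1, 11, 12, 12) = 12

12


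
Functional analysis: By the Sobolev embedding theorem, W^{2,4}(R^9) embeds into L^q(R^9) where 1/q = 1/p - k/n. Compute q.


Using the Sobolev embedding formula: 1/q = 1/p - k/n
1/q = 1/4 - 2/9 = 1/36
q = 1/(1/36) = 36

36.0000


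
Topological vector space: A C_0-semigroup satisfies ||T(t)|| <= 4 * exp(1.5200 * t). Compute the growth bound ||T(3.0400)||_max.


||T(3.0400)|| <= 4 * exp(1.5200 * 3.0400)
= 4 * exp(4.6208)
= 4 * 101.5753
= 406.3010

406.3010


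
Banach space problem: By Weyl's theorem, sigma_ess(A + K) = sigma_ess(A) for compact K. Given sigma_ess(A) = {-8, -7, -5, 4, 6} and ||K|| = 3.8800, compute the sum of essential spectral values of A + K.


By Weyl's theorem, the essential spectrum is invariant under compact perturbations.
sigma_ess(A + K) = sigma_ess(A) = {-8, -7, -5, 4, 6}
Sum = -8 + -7 + -5 + 4 + 6 = -10

-10


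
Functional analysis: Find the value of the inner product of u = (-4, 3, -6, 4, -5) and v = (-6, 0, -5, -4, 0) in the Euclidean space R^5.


Computing the standard inner product <u, v> = sum u_i * v_i
= -4*-6 + 3*0 + -6*-5 + 4*-4 + -5*0
= 24 + 0 + 30 + -16 + 0
= 38

38


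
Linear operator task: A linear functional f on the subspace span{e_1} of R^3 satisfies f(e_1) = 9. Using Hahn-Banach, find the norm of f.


The norm of f is given by ||f|| = sup_{||x||=1} |f(x)|.
On span{e_1}, ||e_1|| = 1, so ||f|| = |f(e_1)| / ||e_1||
= |9| / 1 = 9.0000

9.0000


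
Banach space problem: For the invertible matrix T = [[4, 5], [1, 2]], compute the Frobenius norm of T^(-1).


det(T) = 4*2 - 5*1 = 3
T^(-1) = (1/3) * [[2, -5], [-1, 4]] = [[0.6667, -1.6667], [-0.3333, 1.3333]]
||T^(-1)||_F^2 = 0.6667^2 + (-1.6667)^2 + (-0.3333)^2 + 1.3333^2 = 5.1111
||T^(-1)||_F = sqrt(5.1111) = 2.2608

2.2608


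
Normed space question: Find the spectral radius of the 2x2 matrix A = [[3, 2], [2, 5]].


For a 2x2 matrix, eigenvalues satisfy lambda^2 - (trace)*lambda + det = 0
trace = 3 + 5 = 8
det = 3*5 - 2*2 = 11
discriminant = 8^2 - 4*(11) = 20
spectral radius = max |eigenvalue| = 6.2361

6.2361


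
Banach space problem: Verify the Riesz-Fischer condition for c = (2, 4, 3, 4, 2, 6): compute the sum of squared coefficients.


sum |c_n|^2 = 2^2 + 4^2 + 3^2 + 4^2 + 2^2 + 6^2
= 4 + 16 + 9 + 16 + 4 + 36
= 85

85


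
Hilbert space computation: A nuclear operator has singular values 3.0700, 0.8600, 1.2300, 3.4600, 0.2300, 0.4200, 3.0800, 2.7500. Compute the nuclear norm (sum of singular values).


The nuclear norm is the sum of all singular values.
||T||_1 = 3.0700 + 0.8600 + 1.2300 + 3.4600 + 0.2300 + 0.4200 + 3.0800 + 2.7500
= 15.1000

15.1000


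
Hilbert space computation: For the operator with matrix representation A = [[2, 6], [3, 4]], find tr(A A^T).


trace(A * A^T) = sum of squares of all entries
= 2^2 + 6^2 + 3^2 + 4^2
= 4 + 36 + 9 + 16
= 65

65


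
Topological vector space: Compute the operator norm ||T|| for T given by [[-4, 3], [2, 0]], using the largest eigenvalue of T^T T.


A^T A = [[20, -12], [-12, 9]]
trace(A^T A) = 29, det(A^T A) = 36
discriminant = 29^2 - 4*36 = 697
Largest eigenvalue of A^T A = (trace + sqrt(disc))/2 = 27.7004
||T|| = sqrt(27.7004) = 5.2631

5.2631


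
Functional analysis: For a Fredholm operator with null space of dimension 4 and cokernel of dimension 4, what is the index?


The Fredholm index is defined as ind(T) = dim(ker T) - dim(coker T)
= 4 - 4
= 0

0


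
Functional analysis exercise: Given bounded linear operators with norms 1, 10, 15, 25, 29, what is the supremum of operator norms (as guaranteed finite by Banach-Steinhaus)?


By the Uniform Boundedness Principle, the supremum of norms is finite.
sup_k ||T_k|| = max(1, 10, 15, 25, 29) = 29

29


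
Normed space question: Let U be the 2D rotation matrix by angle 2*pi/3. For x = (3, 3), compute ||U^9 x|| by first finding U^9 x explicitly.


U is a rotation by theta = 2*pi/3
U^9 = rotation by 9*theta = 18*pi/3 = 0*pi/3 (mod 2*pi)
cos(0*pi/3) = 1.0000, sin(0*pi/3) = 0.0000
U^9 x = (1.0000 * 3 - 0.0000 * 3, 0.0000 * 3 + 1.0000 * 3)
= (3.0000, 3.0000)
||U^9 x|| = sqrt(3.0000^2 + 3.0000^2) = sqrt(18.0000) = 4.2426

4.2426


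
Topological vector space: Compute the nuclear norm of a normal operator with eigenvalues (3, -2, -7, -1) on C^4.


For a normal operator, singular values equal |eigenvalues|.
Trace norm = sum |lambda_i| = 3 + 2 + 7 + 1
= 13

13


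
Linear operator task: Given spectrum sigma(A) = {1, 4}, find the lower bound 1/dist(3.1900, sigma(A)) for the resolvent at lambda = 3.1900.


dist(3.1900, {1, 4}) = min(|3.1900 - 1|, |3.1900 - 4|)
= min(2.1900, 0.8100) = 0.8100
Resolvent bound = 1/0.8100 = 1.2346

1.2346


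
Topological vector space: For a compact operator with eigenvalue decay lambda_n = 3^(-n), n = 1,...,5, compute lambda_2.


The eigenvalue formula gives lambda_2 = 1/3^2
= 1/9
= 0.1111

0.1111


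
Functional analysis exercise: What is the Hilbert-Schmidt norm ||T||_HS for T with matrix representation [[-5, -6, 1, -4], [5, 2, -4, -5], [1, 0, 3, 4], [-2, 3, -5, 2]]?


The Hilbert-Schmidt norm is sqrt(sum of squares of all entries).
Sum of squares = (-5)^2 + (-6)^2 + 1^2 + (-4)^2 + 5^2 + 2^2 + (-4)^2 + (-5)^2 + 1^2 + 0^2 + 3^2 + 4^2 + (-2)^2 + 3^2 + (-5)^2 + 2^2
= 25 + 36 + 1 + 16 + 25 + 4 + 16 + 25 + 1 + 0 + 9 + 16 + 4 + 9 + 25 + 4 = 216
||T||_HS = sqrt(216) = 14.6969

14.6969


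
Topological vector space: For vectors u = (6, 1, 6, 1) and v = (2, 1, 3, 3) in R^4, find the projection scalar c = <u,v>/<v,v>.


Computing <u,v> = 6*2 + 1*1 + 6*3 + 1*3 = 34
Computing <v,v> = 2^2 + 1^2 + 3^2 + 3^2 = 23
Projection coefficient = 34/23 = 1.4783

1.4783


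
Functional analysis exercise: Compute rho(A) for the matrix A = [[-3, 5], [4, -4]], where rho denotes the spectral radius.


For a 2x2 matrix, eigenvalues satisfy lambda^2 - (trace)*lambda + det = 0
trace = -3 + -4 = -7
det = -3*-4 - 5*4 = -8
discriminant = (-7)^2 - 4*(-8) = 81
spectral radius = max |eigenvalue| = 8.0000

8.0000


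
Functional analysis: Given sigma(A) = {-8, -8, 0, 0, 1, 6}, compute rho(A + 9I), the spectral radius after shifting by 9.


Spectrum of A + 9I = {1, 1, 9, 9, 10, 15}
Spectral radius = max |lambda| over the shifted spectrum
= max(1, 1, 9, 9, 10, 15) = 15

15


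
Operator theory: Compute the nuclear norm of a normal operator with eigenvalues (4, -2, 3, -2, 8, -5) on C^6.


For a normal operator, singular values equal |eigenvalues|.
Trace norm = sum |lambda_i| = 4 + 2 + 3 + 2 + 8 + 5
= 24

24


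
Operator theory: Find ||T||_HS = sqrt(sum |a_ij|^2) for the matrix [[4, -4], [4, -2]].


The Hilbert-Schmidt norm is sqrt(sum of squares of all entries).
Sum of squares = 4^2 + (-4)^2 + 4^2 + (-2)^2
= 16 + 16 + 16 + 4 = 52
||T||_HS = sqrt(52) = 7.2111

7.2111


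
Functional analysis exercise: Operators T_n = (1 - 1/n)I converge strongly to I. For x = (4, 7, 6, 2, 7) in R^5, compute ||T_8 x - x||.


T_8 x - x = (1 - 1/8)x - x = -x/8
||x|| = sqrt(154) = 12.4097
||T_8 x - x|| = ||x||/8 = 12.4097/8 = 1.5512

1.5512


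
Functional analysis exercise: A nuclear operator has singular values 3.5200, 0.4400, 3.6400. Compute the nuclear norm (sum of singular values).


The nuclear norm is the sum of all singular values.
||T||_1 = 3.5200 + 0.4400 + 3.6400
= 7.6000

7.6000


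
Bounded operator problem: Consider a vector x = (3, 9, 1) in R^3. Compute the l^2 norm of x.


The l^2 norm = (sum |x_i|^2)^(1/2)
Sum of 2th powers = 9 + 81 + 1 = 91
||x||_2 = (91)^(1/2) = 9.5394

9.5394


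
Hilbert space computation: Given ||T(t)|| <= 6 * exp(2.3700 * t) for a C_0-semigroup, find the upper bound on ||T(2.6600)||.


||T(2.6600)|| <= 6 * exp(2.3700 * 2.6600)
= 6 * exp(6.3042)
= 6 * 546.8639
= 3281.1835

3281.1835


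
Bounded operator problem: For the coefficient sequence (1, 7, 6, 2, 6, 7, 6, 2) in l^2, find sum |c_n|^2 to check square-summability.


sum |c_n|^2 = 1^2 + 7^2 + 6^2 + 2^2 + 6^2 + 7^2 + 6^2 + 2^2
= 1 + 49 + 36 + 4 + 36 + 49 + 36 + 4
= 215

215


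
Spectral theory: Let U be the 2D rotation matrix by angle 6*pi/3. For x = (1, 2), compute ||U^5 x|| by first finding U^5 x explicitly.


U is a rotation by theta = 6*pi/3
U^5 = rotation by 5*theta = 30*pi/3 = 0*pi/3 (mod 2*pi)
cos(0*pi/3) = 1.0000, sin(0*pi/3) = 0.0000
U^5 x = (1.0000 * 1 - 0.0000 * 2, 0.0000 * 1 + 1.0000 * 2)
= (1.0000, 2.0000)
||U^5 x|| = sqrt(1.0000^2 + 2.0000^2) = sqrt(5.0000) = 2.2361

2.2361


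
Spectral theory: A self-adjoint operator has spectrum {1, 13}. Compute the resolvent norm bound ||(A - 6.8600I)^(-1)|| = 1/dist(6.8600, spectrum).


dist(6.8600, {1, 13}) = min(|6.8600 - 1|, |6.8600 - 13|)
= min(5.8600, 6.1400) = 5.8600
Resolvent bound = 1/5.8600 = 0.1706

0.1706


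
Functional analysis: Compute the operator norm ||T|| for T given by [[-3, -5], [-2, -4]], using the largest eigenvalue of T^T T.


A^T A = [[13, 23], [23, 41]]
trace(A^T A) = 54, det(A^T A) = 4
discriminant = 54^2 - 4*4 = 2900
Largest eigenvalue of A^T A = (trace + sqrt(disc))/2 = 53.9258
||T|| = sqrt(53.9258) = 7.3434

7.3434


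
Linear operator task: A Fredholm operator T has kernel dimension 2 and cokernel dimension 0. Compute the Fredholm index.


The Fredholm index is defined as ind(T) = dim(ker T) - dim(coker T)
= 2 - 0
= 2

2


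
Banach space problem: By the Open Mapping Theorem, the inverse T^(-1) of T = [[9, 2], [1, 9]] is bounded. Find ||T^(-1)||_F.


det(T) = 9*9 - 2*1 = 79
T^(-1) = (1/79) * [[9, -2], [-1, 9]] = [[0.1139, -0.0253], [-0.0127, 0.1139]]
||T^(-1)||_F^2 = 0.1139^2 + (-0.0253)^2 + (-0.0127)^2 + 0.1139^2 = 0.0268
||T^(-1)||_F = sqrt(0.0268) = 0.1636

0.1636


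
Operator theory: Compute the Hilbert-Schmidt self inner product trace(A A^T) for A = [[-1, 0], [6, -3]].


trace(A * A^T) = sum of squares of all entries
= (-1)^2 + 0^2 + 6^2 + (-3)^2
= 1 + 0 + 36 + 9
= 46

46


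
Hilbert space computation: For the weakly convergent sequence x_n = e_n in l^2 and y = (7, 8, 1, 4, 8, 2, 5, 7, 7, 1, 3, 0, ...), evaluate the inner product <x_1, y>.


x_1 = e_1 is the standard basis vector with 1 in position 1.
<x_1, y> = y_1 = 7
As n -> infinity, <x_n, y> -> 0, confirming weak convergence of (x_n) to 0.

7


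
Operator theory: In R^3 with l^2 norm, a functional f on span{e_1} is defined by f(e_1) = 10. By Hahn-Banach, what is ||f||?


The norm of f is given by ||f|| = sup_{||x||=1} |f(x)|.
On span{e_1}, ||e_1|| = 1, so ||f|| = |f(e_1)| / ||e_1||
= |10| / 1 = 10.0000

10.0000


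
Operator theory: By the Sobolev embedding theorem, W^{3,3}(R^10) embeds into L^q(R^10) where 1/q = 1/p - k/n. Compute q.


Using the Sobolev embedding formula: 1/q = 1/p - k/n
1/q = 1/3 - 3/10 = 1/30
q = 1/(1/30) = 30

30.0000


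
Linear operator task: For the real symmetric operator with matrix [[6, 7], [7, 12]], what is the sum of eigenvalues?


For a self-adjoint (symmetric) matrix, the eigenvalues are real.
The sum of eigenvalues equals the trace of the matrix.
trace = 6 + 12 = 18

18


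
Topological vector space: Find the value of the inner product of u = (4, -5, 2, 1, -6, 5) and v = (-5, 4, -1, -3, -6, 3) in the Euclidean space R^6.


Computing the standard inner product <u, v> = sum u_i * v_i
= 4*-5 + -5*4 + 2*-1 + 1*-3 + -6*-6 + 5*3
= -20 + -20 + -2 + -3 + 36 + 15
= 6

6


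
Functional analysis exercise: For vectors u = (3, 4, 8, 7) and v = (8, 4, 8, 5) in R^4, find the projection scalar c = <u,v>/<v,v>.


Computing <u,v> = 3*8 + 4*4 + 8*8 + 7*5 = 139
Computing <v,v> = 8^2 + 4^2 + 8^2 + 5^2 = 169
Projection coefficient = 139/169 = 0.8225

0.8225


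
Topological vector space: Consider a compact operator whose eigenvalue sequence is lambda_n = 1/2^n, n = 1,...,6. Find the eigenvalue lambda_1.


The eigenvalue formula gives lambda_1 = 1/2^1
= 1/2
= 0.5000

0.5000


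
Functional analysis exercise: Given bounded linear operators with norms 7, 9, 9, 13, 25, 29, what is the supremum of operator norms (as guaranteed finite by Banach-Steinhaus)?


By the Uniform Boundedness Principle, the supremum of norms is finite.
sup_k ||T_k|| = max(7, 9, 9, 13, 25, 29) = 29

29


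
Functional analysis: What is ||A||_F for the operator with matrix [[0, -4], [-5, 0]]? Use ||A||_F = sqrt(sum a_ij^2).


||A||_F^2 = sum a_ij^2
= 0^2 + (-4)^2 + (-5)^2 + 0^2
= 0 + 16 + 25 + 0 = 41
||A||_F = sqrt(41) = 6.4031

6.4031


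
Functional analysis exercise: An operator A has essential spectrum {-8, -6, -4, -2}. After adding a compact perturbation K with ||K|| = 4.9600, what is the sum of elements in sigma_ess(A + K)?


By Weyl's theorem, the essential spectrum is invariant under compact perturbations.
sigma_ess(A + K) = sigma_ess(A) = {-8, -6, -4, -2}
Sum = -8 + -6 + -4 + -2 = -20

-20


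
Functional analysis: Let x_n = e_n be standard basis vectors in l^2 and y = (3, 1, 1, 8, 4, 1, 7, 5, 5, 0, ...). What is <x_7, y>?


x_7 = e_7 is the standard basis vector with 1 in position 7.
<x_7, y> = y_7 = 7
As n -> infinity, <x_n, y> -> 0, confirming weak convergence of (x_n) to 0.

7


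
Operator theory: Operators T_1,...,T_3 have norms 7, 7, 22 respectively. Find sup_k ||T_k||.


By the Uniform Boundedness Principle, the supremum of norms is finite.
sup_k ||T_k|| = max(7, 7, 22) = 22

22


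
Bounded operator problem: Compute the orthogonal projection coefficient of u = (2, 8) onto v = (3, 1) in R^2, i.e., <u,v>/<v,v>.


Computing <u,v> = 2*3 + 8*1 = 14
Computing <v,v> = 3^2 + 1^2 = 10
Projection coefficient = 14/10 = 1.4000

1.4000


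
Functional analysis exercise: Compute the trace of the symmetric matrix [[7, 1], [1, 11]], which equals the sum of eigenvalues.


For a self-adjoint (symmetric) matrix, the eigenvalues are real.
The sum of eigenvalues equals the trace of the matrix.
trace = 7 + 11 = 18

18


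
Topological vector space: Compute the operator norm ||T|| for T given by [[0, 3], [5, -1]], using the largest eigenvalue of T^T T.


A^T A = [[25, -5], [-5, 10]]
trace(A^T A) = 35, det(A^T A) = 225
discriminant = 35^2 - 4*225 = 325
Largest eigenvalue of A^T A = (trace + sqrt(disc))/2 = 26.5139
||T|| = sqrt(26.5139) = 5.1492

5.1492


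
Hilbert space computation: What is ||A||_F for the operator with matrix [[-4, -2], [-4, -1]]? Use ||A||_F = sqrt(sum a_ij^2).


||A||_F^2 = sum a_ij^2
= (-4)^2 + (-2)^2 + (-4)^2 + (-1)^2
= 16 + 4 + 16 + 1 = 37
||A||_F = sqrt(37) = 6.0828

6.0828


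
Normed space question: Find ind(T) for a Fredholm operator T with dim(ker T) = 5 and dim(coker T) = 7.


The Fredholm index is defined as ind(T) = dim(ker T) - dim(coker T)
= 5 - 7
= -2

-2


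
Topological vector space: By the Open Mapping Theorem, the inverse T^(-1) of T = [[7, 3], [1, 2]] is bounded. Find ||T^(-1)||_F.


det(T) = 7*2 - 3*1 = 11
T^(-1) = (1/11) * [[2, -3], [-1, 7]] = [[0.1818, -0.2727], [-0.0909, 0.6364]]
||T^(-1)||_F^2 = 0.1818^2 + (-0.2727)^2 + (-0.0909)^2 + 0.6364^2 = 0.5207
||T^(-1)||_F = sqrt(0.5207) = 0.7216

0.7216


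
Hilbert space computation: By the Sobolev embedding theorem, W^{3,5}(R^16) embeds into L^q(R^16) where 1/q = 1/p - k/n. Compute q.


Using the Sobolev embedding formula: 1/q = 1/p - k/n
1/q = 1/5 - 3/16 = 1/80
q = 1/(1/80) = 80

80.0000


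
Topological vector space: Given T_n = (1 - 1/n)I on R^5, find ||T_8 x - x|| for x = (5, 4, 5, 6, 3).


T_8 x - x = (1 - 1/8)x - x = -x/8
||x|| = sqrt(111) = 10.5357
||T_8 x - x|| = ||x||/8 = 10.5357/8 = 1.3170

1.3170


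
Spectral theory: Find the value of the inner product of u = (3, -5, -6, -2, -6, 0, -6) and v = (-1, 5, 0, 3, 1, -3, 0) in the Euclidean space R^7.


Computing the standard inner product <u, v> = sum u_i * v_i
= 3*-1 + -5*5 + -6*0 + -2*3 + -6*1 + 0*-3 + -6*0
= -3 + -25 + 0 + -6 + -6 + 0 + 0
= -40

-40


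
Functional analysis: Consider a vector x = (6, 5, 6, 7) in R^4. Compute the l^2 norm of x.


The l^2 norm = (sum |x_i|^2)^(1/2)
Sum of 2th powers = 36 + 25 + 36 + 49 = 146
||x||_2 = (146)^(1/2) = 12.0830

12.0830


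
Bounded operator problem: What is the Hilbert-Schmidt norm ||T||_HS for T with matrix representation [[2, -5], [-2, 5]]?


The Hilbert-Schmidt norm is sqrt(sum of squares of all entries).
Sum of squares = 2^2 + (-5)^2 + (-2)^2 + 5^2
= 4 + 25 + 4 + 25 = 58
||T||_HS = sqrt(58) = 7.6158

7.6158


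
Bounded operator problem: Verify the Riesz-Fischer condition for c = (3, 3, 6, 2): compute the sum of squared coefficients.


sum |c_n|^2 = 3^2 + 3^2 + 6^2 + 2^2
= 9 + 9 + 36 + 4
= 58

58


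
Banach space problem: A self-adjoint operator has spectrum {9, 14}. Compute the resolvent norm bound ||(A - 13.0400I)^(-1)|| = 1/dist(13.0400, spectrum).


dist(13.0400, {9, 14}) = min(|13.0400 - 9|, |13.0400 - 14|)
= min(4.0400, 0.9600) = 0.9600
Resolvent bound = 1/0.9600 = 1.0417

1.0417


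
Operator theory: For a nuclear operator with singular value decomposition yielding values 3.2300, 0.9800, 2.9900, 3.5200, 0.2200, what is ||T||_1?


The nuclear norm is the sum of all singular values.
||T||_1 = 3.2300 + 0.9800 + 2.9900 + 3.5200 + 0.2200
= 10.9400

10.9400


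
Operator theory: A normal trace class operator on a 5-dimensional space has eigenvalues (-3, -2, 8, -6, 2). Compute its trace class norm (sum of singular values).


For a normal operator, singular values equal |eigenvalues|.
Trace norm = sum |lambda_i| = 3 + 2 + 8 + 6 + 2
= 21

21


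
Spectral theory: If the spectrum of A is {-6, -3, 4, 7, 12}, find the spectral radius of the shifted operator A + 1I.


Spectrum of A + 1I = {-5, -2, 5, 8, 13}
Spectral radius = max |lambda| over the shifted spectrum
= max(5, 2, 5, 8, 13) = 13

13


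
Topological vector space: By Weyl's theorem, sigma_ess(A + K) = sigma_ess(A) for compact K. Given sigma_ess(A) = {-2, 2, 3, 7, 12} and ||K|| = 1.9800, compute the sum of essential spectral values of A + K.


By Weyl's theorem, the essential spectrum is invariant under compact perturbations.
sigma_ess(A + K) = sigma_ess(A) = {-2, 2, 3, 7, 12}
Sum = -2 + 2 + 3 + 7 + 12 = 22

22


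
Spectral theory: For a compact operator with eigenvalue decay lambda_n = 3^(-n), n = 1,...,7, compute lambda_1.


The eigenvalue formula gives lambda_1 = 1/3^1
= 1/3
= 0.3333

0.3333


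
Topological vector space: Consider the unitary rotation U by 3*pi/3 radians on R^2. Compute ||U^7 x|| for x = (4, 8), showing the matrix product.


U is a rotation by theta = 3*pi/3
U^7 = rotation by 7*theta = 21*pi/3 = 3*pi/3 (mod 2*pi)
cos(3*pi/3) = -1.0000, sin(3*pi/3) = 0.0000
U^7 x = (-1.0000 * 4 - 0.0000 * 8, 0.0000 * 4 + -1.0000 * 8)
= (-4.0000, -8.0000)
||U^7 x|| = sqrt((-4.0000)^2 + (-8.0000)^2) = sqrt(80.0000) = 8.9443

8.9443


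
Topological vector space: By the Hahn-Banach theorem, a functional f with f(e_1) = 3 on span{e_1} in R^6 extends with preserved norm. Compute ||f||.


The norm of f is given by ||f|| = sup_{||x||=1} |f(x)|.
On span{e_1}, ||e_1|| = 1, so ||f|| = |f(e_1)| / ||e_1||
= |3| / 1 = 3.0000

3.0000


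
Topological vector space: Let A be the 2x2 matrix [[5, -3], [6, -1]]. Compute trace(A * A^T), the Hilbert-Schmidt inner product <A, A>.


trace(A * A^T) = sum of squares of all entries
= 5^2 + (-3)^2 + 6^2 + (-1)^2
= 25 + 9 + 36 + 1
= 71

71


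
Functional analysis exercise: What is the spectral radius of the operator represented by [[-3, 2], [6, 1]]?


For a 2x2 matrix, eigenvalues satisfy lambda^2 - (trace)*lambda + det = 0
trace = -3 + 1 = -2
det = -3*1 - 2*6 = -15
discriminant = (-2)^2 - 4*(-15) = 64
spectral radius = max |eigenvalue| = 5.0000

5.0000


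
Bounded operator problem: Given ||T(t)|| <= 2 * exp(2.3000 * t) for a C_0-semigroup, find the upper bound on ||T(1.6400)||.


||T(1.6400)|| <= 2 * exp(2.3000 * 1.6400)
= 2 * exp(3.7720)
= 2 * 43.4669
= 86.9338

86.9338


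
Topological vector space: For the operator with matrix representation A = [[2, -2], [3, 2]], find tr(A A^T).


trace(A * A^T) = sum of squares of all entries
= 2^2 + (-2)^2 + 3^2 + 2^2
= 4 + 4 + 9 + 4
= 21

21


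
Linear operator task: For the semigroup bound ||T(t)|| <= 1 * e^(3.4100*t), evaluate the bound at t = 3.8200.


||T(3.8200)|| <= 1 * exp(3.4100 * 3.8200)
= 1 * exp(13.0262)
= 1 * 454157.8028
= 454157.8028

454157.8028


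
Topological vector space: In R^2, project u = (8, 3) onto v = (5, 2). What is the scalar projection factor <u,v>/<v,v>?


Computing <u,v> = 8*5 + 3*2 = 46
Computing <v,v> = 5^2 + 2^2 = 29
Projection coefficient = 46/29 = 1.5862

1.5862


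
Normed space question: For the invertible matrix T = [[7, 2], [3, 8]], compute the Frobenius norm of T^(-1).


det(T) = 7*8 - 2*3 = 50
T^(-1) = (1/50) * [[8, -2], [-3, 7]] = [[0.1600, -0.0400], [-0.0600, 0.1400]]
||T^(-1)||_F^2 = 0.1600^2 + (-0.0400)^2 + (-0.0600)^2 + 0.1400^2 = 0.0504
||T^(-1)||_F = sqrt(0.0504) = 0.2245

0.2245


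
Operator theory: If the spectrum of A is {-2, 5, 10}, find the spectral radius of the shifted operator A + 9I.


Spectrum of A + 9I = {7, 14, 19}
Spectral radius = max |lambda| over the shifted spectrum
= max(7, 14, 19) = 19

19


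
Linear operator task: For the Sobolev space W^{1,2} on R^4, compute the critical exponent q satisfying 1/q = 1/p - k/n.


Using the Sobolev embedding formula: 1/q = 1/p - k/n
1/q = 1/2 - 1/4 = 1/4
q = 1/(1/4) = 4

4.0000


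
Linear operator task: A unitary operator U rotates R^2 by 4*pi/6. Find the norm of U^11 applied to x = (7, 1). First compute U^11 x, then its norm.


U is a rotation by theta = 4*pi/6
U^11 = rotation by 11*theta = 44*pi/6 = 8*pi/6 (mod 2*pi)
cos(8*pi/6) = -0.5000, sin(8*pi/6) = -0.8660
U^11 x = (-0.5000 * 7 - -0.8660 * 1, -0.8660 * 7 + -0.5000 * 1)
= (-2.6340, -6.5622)
||U^11 x|| = sqrt((-2.6340)^2 + (-6.5622)^2) = sqrt(50.0000) = 7.0711

7.0711


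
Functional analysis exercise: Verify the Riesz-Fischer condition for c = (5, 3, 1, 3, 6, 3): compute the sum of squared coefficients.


sum |c_n|^2 = 5^2 + 3^2 + 1^2 + 3^2 + 6^2 + 3^2
= 25 + 9 + 1 + 9 + 36 + 9
= 89

89


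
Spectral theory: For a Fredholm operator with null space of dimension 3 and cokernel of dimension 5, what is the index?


The Fredholm index is defined as ind(T) = dim(ker T) - dim(coker T)
= 3 - 5
= -2

-2


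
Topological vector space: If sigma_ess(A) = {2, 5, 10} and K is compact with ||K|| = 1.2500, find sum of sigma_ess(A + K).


By Weyl's theorem, the essential spectrum is invariant under compact perturbations.
sigma_ess(A + K) = sigma_ess(A) = {2, 5, 10}
Sum = 2 + 5 + 10 = 17

17


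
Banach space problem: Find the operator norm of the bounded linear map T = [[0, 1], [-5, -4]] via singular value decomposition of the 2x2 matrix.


A^T A = [[25, 20], [20, 17]]
trace(A^T A) = 42, det(A^T A) = 25
discriminant = 42^2 - 4*25 = 1664
Largest eigenvalue of A^T A = (trace + sqrt(disc))/2 = 41.3961
||T|| = sqrt(41.3961) = 6.4340

6.4340


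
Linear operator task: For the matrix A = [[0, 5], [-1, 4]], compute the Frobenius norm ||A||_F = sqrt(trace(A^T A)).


||A||_F^2 = sum a_ij^2
= 0^2 + 5^2 + (-1)^2 + 4^2
= 0 + 25 + 1 + 16 = 42
||A||_F = sqrt(42) = 6.4807

6.4807


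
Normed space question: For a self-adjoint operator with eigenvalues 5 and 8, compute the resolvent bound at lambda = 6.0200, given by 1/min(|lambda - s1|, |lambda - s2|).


dist(6.0200, {5, 8}) = min(|6.0200 - 5|, |6.0200 - 8|)
= min(1.0200, 1.9800) = 1.0200
Resolvent bound = 1/1.0200 = 0.9804

0.9804


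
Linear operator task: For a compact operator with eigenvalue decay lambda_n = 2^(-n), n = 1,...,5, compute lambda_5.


The eigenvalue formula gives lambda_5 = 1/2^5
= 1/32
= 0.0312

0.0312


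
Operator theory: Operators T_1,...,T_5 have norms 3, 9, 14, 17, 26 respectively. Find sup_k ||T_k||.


By the Uniform Boundedness Principle, the supremum of norms is finite.
sup_k ||T_k|| = max(3, 9, 14, 17, 26) = 26

26


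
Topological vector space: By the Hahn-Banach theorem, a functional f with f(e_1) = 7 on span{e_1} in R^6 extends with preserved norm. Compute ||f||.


The norm of f is given by ||f|| = sup_{||x||=1} |f(x)|.
On span{e_1}, ||e_1|| = 1, so ||f|| = |f(e_1)| / ||e_1||
= |7| / 1 = 7.0000

7.0000
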